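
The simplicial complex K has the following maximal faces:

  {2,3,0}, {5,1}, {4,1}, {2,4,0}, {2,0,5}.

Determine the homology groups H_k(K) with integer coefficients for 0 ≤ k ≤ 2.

K has 6 vertices, 9 edges, 3 triangles.
rank ∂_0 = 0, rank ∂_1 = 5 ⇒ b_0 = 6 − 0 − 5 = 1; all invariant factors of ∂_1 are 1 so no torsion. So H_0 ≅ Z.
rank ∂_1 = 5, rank ∂_2 = 3 ⇒ b_1 = 9 − 5 − 3 = 1; all invariant factors of ∂_2 are 1 so no torsion. So H_1 ≅ Z.
rank ∂_2 = 3, rank ∂_3 = 0 ⇒ b_2 = 3 − 3 − 0 = 0. So H_2 ≅ 0.

H_0 ≅ Z,  H_1 ≅ Z,  H_2 = 0.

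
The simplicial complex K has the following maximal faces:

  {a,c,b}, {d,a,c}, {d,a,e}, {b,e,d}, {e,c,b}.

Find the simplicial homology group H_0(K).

H_0 = Z.

K has 5 vertices, 10 edges, 5 triangles.
rank ∂_0 = 0, rank ∂_1 = 4 ⇒ b_0 = 5 − 0 − 4 = 1; all invariant factors of ∂_1 are 1 so no torsion. So H_0 = Z.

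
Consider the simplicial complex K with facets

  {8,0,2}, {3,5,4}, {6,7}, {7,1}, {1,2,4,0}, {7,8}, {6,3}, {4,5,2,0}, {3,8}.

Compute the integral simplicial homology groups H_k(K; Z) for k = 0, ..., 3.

H_0 = Z,  H_1 = Z^3,  H_2 = 0,  H_3 = 0.

Take the total order 0 < 1 < 2 < 3 < 4 < 5 < 6 < 7 < 8 on the vertex set. Then K (dimension 3) consists of the simplices:

  0-simplices (9): [0], [1], [2], [3], [4], [5], [6], [7], [8]
  1-simplices (18): [0,1], [0,2], [0,4], [0,5], [0,8], [1,2], [1,4], [1,7], [2,4], [2,5], [2,8], [3,4], [3,5], [3,6], [3,8], [4,5], [6,7], [7,8]
  2-simplices (9): [0,1,2], [0,1,4], [0,2,4], [0,2,5], [0,2,8], [0,4,5], [1,2,4], [2,4,5], [3,4,5]
  3-simplices (2): [0,1,2,4], [0,2,4,5]

giving chain groups C_0 ≅ Z^9, C_1 ≅ Z^18, C_2 ≅ Z^9, C_3 ≅ Z^2.

Boundary ∂_1: C_1 → C_0 maps an edge to its endpoints' difference, ∂[p,q] = q − p.
As a 9×18 matrix over Z this has rank 8, with invariant factors (1,1,1,1,1,1,1,1).

Boundary ∂_2: C_2 → C_1 sends each 2-simplex [p,q,r] to [q,r] − [p,r] + [p,q]. For instance
  ∂[0,2,8] = [2,8] − [0,8] + [0,2],
  ∂[0,1,2] = [1,2] − [0,2] + [0,1].
As a 18×9 matrix over Z this has rank 7, with invariant factors (1,1,1,1,1,1,1).

Boundary ∂_3: C_3 → C_2 sends each 3-simplex σ to the alternating sum Σ_i (−1)^i (σ with its i-th vertex removed). For instance
  ∂[0,1,2,4] = [1,2,4] − [0,2,4] + [0,1,4] − [0,1,2],
  ∂[0,2,4,5] = [2,4,5] − [0,4,5] + [0,2,5] − [0,2,4].
The 9×2 boundary matrix has rank 2 and Smith normal form diag(1,1).

Reading off H_k = ker ∂_k / im ∂_{k+1}:

  H_0: rank C_0 − rank ∂_1 = 9 − 8 = 1, and the invariant factors of ∂_1 are all 1, so H_0 ≅ Z.
  H_1: rank ker ∂_1 − rank ∂_2 = (18 − 8) − 7 = 3, and the invariant factors of ∂_2 are all 1, so H_1 ≅ Z^3.
  H_2: rank ker ∂_2 − rank ∂_3 = (9 − 7) − 2 = 0, and the invariant factors of ∂_3 are all 1, so H_2 ≅ 0.
  H_3: rank ker ∂_3 − rank ∂_4 = (2 − 2) − 0 = 0, and there is no ∂_4, so H_3 ≅ 0.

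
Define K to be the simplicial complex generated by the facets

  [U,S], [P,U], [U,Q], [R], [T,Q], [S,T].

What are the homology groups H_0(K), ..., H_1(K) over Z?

Order the vertices as P < Q < R < S < T < U. Listing each simplex with vertices in this order, K has dimension 1 with simplices:

  0-simplices (6): P, Q, R, S, T, U
  1-simplices (5): PU, QT, QU, ST, SU

so the chain groups are C_0 ≅ Z^6, C_1 ≅ Z^5.

The boundary map ∂_1: C_1 → C_0 maps an edge to its endpoints' difference, ∂[p,q] = q − p.
The 6×5 boundary matrix has rank 4 and Smith normal form diag(1,1,1,1).

Now H_k = ker ∂_k / im ∂_{k+1}, so:

  H_0: rank C_0 − rank ∂_1 = 6 − 4 = 2, and the invariant factors of ∂_1 are all 1, so H_0 ≅ Z^2.
  H_1: rank ker ∂_1 − rank ∂_2 = (5 − 4) − 0 = 1, and there is no ∂_2, so H_1 ≅ Z.

As a check, the Euler characteristic is 6 − 5 = 1, which agrees with 2 − 1 = 1.

H_0 ≅ Z^2,  H_1 ≅ Z.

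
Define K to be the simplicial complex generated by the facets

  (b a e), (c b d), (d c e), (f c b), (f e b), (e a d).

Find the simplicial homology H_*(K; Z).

H_0 = Z,  H_1 = Z,  H_2 = 0.

Order the vertices as a < b < c < d < e < f. Listing each simplex with vertices in this order, K has dimension 2 with simplices:

  0-simplices (6): a, b, c, d, e, f
  1-simplices (12): ab, ad, ae, bc, bd, be, bf, cd, ce, cf, de, ef
  2-simplices (6): abe, ade, bcd, bcf, bef, cde

giving chain groups C_0 ≅ Z^6, C_1 ≅ Z^12, C_2 ≅ Z^6.

∂_1: C_1 → C_0 is given by ∂[p,q] = [q] − [p].
This gives a 6×12 integer matrix of rank 5; reducing to Smith normal form yields diagonal entries (1,1,1,1,1).

The boundary map ∂_2: C_2 → C_1 sends each 2-simplex [p,q,r] to [q,r] − [p,r] + [p,q]. For instance
  ∂ade = de − ae + ad,
  ∂bcf = cf − bf + bc.
As a 12×6 matrix over Z this has rank 6, with invariant factors (1,1,1,1,1,1).

Now H_k = ker ∂_k / im ∂_{k+1}, so:

  H_0: rank C_0 − rank ∂_1 = 6 − 5 = 1, and the invariant factors of ∂_1 are all 1, so H_0 ≅ Z.
  H_1: rank ker ∂_1 − rank ∂_2 = (12 − 5) − 6 = 1, and the invariant factors of ∂_2 are all 1, so H_1 ≅ Z.
  H_2: rank ker ∂_2 − rank ∂_3 = (6 − 6) − 0 = 0, and there is no ∂_3, so H_2 ≅ 0.

As a check, the Euler characteristic is 6 − 12 + 6 = 0, which agrees with 1 − 1 + 0 = 0.
(K is a triangulation of the cylinder S^1 x I.)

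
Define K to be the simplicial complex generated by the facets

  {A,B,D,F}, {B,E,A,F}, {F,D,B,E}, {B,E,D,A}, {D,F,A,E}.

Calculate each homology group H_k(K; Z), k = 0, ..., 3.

Order the vertices as A < B < D < E < F. Listing each simplex with vertices in this order, K has dimension 3 with simplices:

  0-simplices (5): A, B, D, E, F
  1-simplices (10): AB, AD, AE, AF, BD, BE, BF, DE, DF, EF
  2-simplices (10): ABD, ABE, ABF, ADE, ADF, AEF, BDE, BDF, BEF, DEF
  3-simplices (5): ABDE, ABDF, ABEF, ADEF, BDEF

giving chain groups C_0 ≅ Z^5, C_1 ≅ Z^10, C_2 ≅ Z^10, C_3 ≅ Z^5.

The boundary map ∂_1: C_1 → C_0 maps an edge to its endpoints' difference, ∂[p,q] = q − p. For instance
  ∂AE = E − A.
The 5×10 boundary matrix has rank 4 and Smith normal form diag(1,1,1,1).

∂_2: C_2 → C_1 sends each 2-simplex [p,q,r] to [q,r] − [p,r] + [p,q]. For instance
  ∂BDF = DF − BF + BD,
  ∂ABF = BF − AF + AB.
This gives a 10×10 integer matrix of rank 6; reducing to Smith normal form yields diagonal entries (1,1,1,1,1,1).

The boundary map ∂_3: C_3 → C_2 sends each 3-simplex σ to the alternating sum Σ_i (−1)^i (σ with its i-th vertex removed). For instance
  ∂ADEF = DEF − AEF + ADF − ADE,
  ∂ABDF = BDF − ADF + ABF − ABD.
As a 10×5 matrix over Z this has rank 4, with invariant factors (1,1,1,1).

From H_k ≅ ker(∂_k) / im(∂_{k+1}) we obtain:

  H_0: rank C_0 − rank ∂_1 = 5 − 4 = 1, and the invariant factors of ∂_1 are all 1, so H_0 ≅ Z.
  H_1: rank ker ∂_1 − rank ∂_2 = (10 − 4) − 6 = 0, and the invariant factors of ∂_2 are all 1, so H_1 ≅ 0.
  H_2: rank ker ∂_2 − rank ∂_3 = (10 − 6) − 4 = 0, and the invariant factors of ∂_3 are all 1, so H_2 ≅ 0.
  H_3: rank ker ∂_3 − rank ∂_4 = (5 − 4) − 0 = 1, and there is no ∂_4, so H_3 ≅ Z.

(K is a triangulation of the 3-sphere S^3.)

H_0 ≅ Z,  H_1 = 0,  H_2 = 0,  H_3 ≅ Z.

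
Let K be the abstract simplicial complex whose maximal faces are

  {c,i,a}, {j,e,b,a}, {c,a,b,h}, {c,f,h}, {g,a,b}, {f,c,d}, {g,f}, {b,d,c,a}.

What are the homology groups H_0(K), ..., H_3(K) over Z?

Fix the vertex order a < b < c < d < e < f < g < h < i < j and write every simplex with vertices in increasing order. Then dim K = 3 and the simplices of K are:

  0-simplices (10): a, b, c, d, e, f, g, h, i, j
  1-simplices (22): ab, ac, ad, ae, ag, ah, ai, aj, bc, bd, be, bg, bh, bj, cd, cf, ch, ci, df, ej, fg, fh
  2-simplices (15): abc, abd, abe, abg, abh, abj, acd, ach, aci, aej, bcd, bch, bej, cdf, cfh
  3-simplices (3): abcd, abch, abej

so the chain groups are C_0 ≅ Z^10, C_1 ≅ Z^22, C_2 ≅ Z^15, C_3 ≅ Z^3.

Boundary ∂_1: C_1 → C_0 sends each edge [p,q] (with p < q) to q − p. For instance
  ∂bg = g − b.
As a 10×22 matrix over Z this has rank 9, with invariant factors (1,1,1,1,1,1,1,1,1).

∂_2: C_2 → C_1 acts by ∂[p,q,r] = [q,r] − [p,r] + [p,q]. For instance
  ∂aci = ci − ai + ac,
  ∂abj = bj − aj + ab.
As a 22×15 matrix over Z this has rank 12, with invariant factors (1,1,1,1,1,1,1,1,1,1,1,1).

Boundary ∂_3: C_3 → C_2 sends each 3-simplex σ to the alternating sum Σ_i (−1)^i (σ with its i-th vertex removed). For instance
  ∂abch = bch − ach + abh − abc,
  ∂abej = bej − aej + abj − abe.
The 15×3 boundary matrix has rank 3 and Smith normal form diag(1,1,1).

Now H_k = ker ∂_k / im ∂_{k+1}, so:

  H_0: rank C_0 − rank ∂_1 = 10 − 9 = 1, and the invariant factors of ∂_1 are all 1, so H_0 ≅ Z.
  H_1: rank ker ∂_1 − rank ∂_2 = (22 − 9) − 12 = 1, and the invariant factors of ∂_2 are all 1, so H_1 ≅ Z.
  H_2: rank ker ∂_2 − rank ∂_3 = (15 − 12) − 3 = 0, and the invariant factors of ∂_3 are all 1, so H_2 ≅ 0.
  H_3: rank ker ∂_3 − rank ∂_4 = (3 − 3) − 0 = 0, and there is no ∂_4, so H_3 ≅ 0.

H_0 ≅ Z,  H_1 ≅ Z,  H_2 = 0,  H_3 = 0.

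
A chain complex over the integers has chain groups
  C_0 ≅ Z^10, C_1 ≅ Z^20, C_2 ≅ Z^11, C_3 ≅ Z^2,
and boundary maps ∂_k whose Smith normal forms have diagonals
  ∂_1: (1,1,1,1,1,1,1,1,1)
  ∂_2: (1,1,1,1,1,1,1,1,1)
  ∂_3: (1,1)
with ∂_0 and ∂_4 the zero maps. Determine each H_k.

H_0 = Z,  H_1 = Z^2,  H_2 = 0,  H_3 = 0.

H_0: b_0 = 10 − 0 − 9 = 1; torsion from ∂_1 factors > 1: none. So H_0 = Z.
H_1: b_1 = 20 − 9 − 9 = 2; torsion from ∂_2 factors > 1: none. So H_1 = Z^2.
H_2: b_2 = 11 − 9 − 2 = 0; torsion from ∂_3 factors > 1: none. So H_2 = 0.
H_3: b_3 = 2 − 2 − 0 = 0; torsion from ∂_4 factors > 1: none. So H_3 = 0.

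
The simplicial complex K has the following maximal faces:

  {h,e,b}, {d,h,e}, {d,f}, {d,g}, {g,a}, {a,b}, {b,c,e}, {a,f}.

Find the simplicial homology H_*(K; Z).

Order the vertices as a < b < c < d < e < f < g < h. Listing each simplex with vertices in this order, K has dimension 2 with simplices:

  0-simplices (8): a, b, c, d, e, f, g, h
  1-simplices (12): ab, af, ag, bc, be, bh, ce, de, df, dg, dh, eh
  2-simplices (3): bce, beh, deh

Hence C_0 ≅ Z^8, C_1 ≅ Z^12, C_2 ≅ Z^3.

Boundary ∂_1: C_1 → C_0 is given by ∂[p,q] = [q] − [p]. For instance
  ∂dg = g − d.
The resulting 8×12 matrix has rank 7, and its Smith normal form has invariant factors (1,1,1,1,1,1,1).

∂_2: C_2 → C_1 maps a triangle to the signed sum of its edges. For instance
  ∂bce = ce − be + bc,
  ∂beh = eh − bh + be.
As a 12×3 matrix over Z this has rank 3, with invariant factors (1,1,1).

Computing H_k = (kernel of ∂_k) / (image of ∂_{k+1}):

  H_0: rank C_0 − rank ∂_1 = 8 − 7 = 1, and the invariant factors of ∂_1 are all 1, so H_0 = Z.
  H_1: rank ker ∂_1 − rank ∂_2 = (12 − 7) − 3 = 2, and the invariant factors of ∂_2 are all 1, so H_1 = Z^2.
  H_2: rank ker ∂_2 − rank ∂_3 = (3 − 3) − 0 = 0, and there is no ∂_3, so H_2 = 0.

H_0 ≅ Z,  H_1 ≅ Z^2,  H_2 = 0.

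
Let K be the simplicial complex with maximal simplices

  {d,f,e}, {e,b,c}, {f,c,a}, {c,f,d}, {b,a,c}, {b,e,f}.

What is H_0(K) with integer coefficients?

H_0 ≅ Z.

K has 6 vertices, 12 edges, 6 triangles.
rank ∂_0 = 0, rank ∂_1 = 5 ⇒ b_0 = 6 − 0 − 5 = 1; all invariant factors of ∂_1 are 1 so no torsion. So H_0 ≅ Z.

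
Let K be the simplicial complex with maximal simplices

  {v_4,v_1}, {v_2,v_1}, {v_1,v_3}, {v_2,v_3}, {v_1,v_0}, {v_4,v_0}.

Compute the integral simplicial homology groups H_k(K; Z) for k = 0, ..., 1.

Fix the vertex order v_0 < v_1 < v_2 < v_3 < v_4 and write every simplex with vertices in increasing order. Then dim K = 1 and the simplices of K are:

  0-simplices (5): [v_0], [v_1], [v_2], [v_3], [v_4]
  1-simplices (6): [v_0,v_1], [v_0,v_4], [v_1,v_2], [v_1,v_3], [v_1,v_4], [v_2,v_3]

so the chain groups are C_0 ≅ Z^5, C_1 ≅ Z^6.

The boundary map ∂_1: C_1 → C_0 sends each edge [p,q] (with p < q) to q − p. For instance
  ∂[v_2,v_3] = [v_3] − [v_2].
The 5×6 boundary matrix has rank 4 and Smith normal form diag(1,1,1,1).

Now H_k = ker ∂_k / im ∂_{k+1}, so:

  H_0: rank C_0 − rank ∂_1 = 5 − 4 = 1, and the invariant factors of ∂_1 are all 1, so H_0 = Z.
  H_1: rank ker ∂_1 − rank ∂_2 = (6 − 4) − 0 = 2, and there is no ∂_2, so H_1 = Z^2.

(K is a triangulation of a wedge of 2 circles.)

H_0 = Z,  H_1 = Z^2.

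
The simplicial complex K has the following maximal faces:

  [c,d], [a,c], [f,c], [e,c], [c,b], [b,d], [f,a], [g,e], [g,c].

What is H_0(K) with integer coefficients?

H_0 ≅ Z.

We work with the vertex ordering a < b < c < d < e < f < g. The simplices of K, each written with vertices in increasing order, are:

  0-simplices (7): a, b, c, d, e, f, g
  1-simplices (9): ac, af, bc, bd, cd, ce, cf, cg, eg

Hence C_0 ≅ Z^7, C_1 ≅ Z^9.

The boundary map ∂_1: C_1 → C_0 is given by ∂[p,q] = [q] − [p].
The resulting 7×9 matrix has rank 6, and its Smith normal form has invariant factors (1,1,1,1,1,1).

Now H_k = ker ∂_k / im ∂_{k+1}, so:

  H_0: rank C_0 − rank ∂_1 = 7 − 6 = 1, and the invariant factors of ∂_1 are all 1, so H_0 = Z.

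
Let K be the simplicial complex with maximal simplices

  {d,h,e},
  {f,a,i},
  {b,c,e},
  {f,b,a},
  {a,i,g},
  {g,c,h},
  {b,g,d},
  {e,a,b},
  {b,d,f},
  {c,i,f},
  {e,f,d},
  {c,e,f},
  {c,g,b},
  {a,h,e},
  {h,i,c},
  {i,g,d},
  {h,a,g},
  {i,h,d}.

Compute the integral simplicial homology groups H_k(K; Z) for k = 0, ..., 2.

Order the vertices as a < b < c < d < e < f < g < h < i. Listing each simplex with vertices in this order, K has dimension 2 with simplices:

  0-simplices (9): a, b, c, d, e, f, g, h, i
  1-simplices (27): ab, ae, af, ag, ah, ai, bc, bd, be, bf, bg, ce, cf, cg, ch, ci, de, df, dg, dh, di, ef, eh, fi, gh, gi, hi
  2-simplices (18): abe, abf, aeh, afi, agh, agi, bce, bcg, bdf, bdg, cef, cfi, cgh, chi, def, deh, dgi, dhi

giving chain groups C_0 ≅ Z^9, C_1 ≅ Z^27, C_2 ≅ Z^18.

∂_1: C_1 → C_0 sends each edge [p,q] (with p < q) to q − p. For instance
  ∂de = e − d.
As a 9×27 matrix over Z this has rank 8, with invariant factors (1,1,1,1,1,1,1,1).

The boundary map ∂_2: C_2 → C_1 acts by ∂[p,q,r] = [q,r] − [p,r] + [p,q]. For instance
  ∂abf = bf − af + ab,
  ∂bcg = cg − bg + bc.
As a 27×18 matrix over Z this has rank 18, with invariant factors (1,1,1,1,1,1,1,1,1,1,1,1,1,1,1,1,1,2).

Now H_k = ker ∂_k / im ∂_{k+1}, so:

  H_0: rank C_0 − rank ∂_1 = 9 − 8 = 1, and the invariant factors of ∂_1 are all 1, so H_0 ≅ Z.
  H_1: rank ker ∂_1 − rank ∂_2 = (27 − 8) − 18 = 1, and ∂_2 has invariant factor 2 > 1, so H_1 ≅ Z ⊕ Z_2.
  H_2: rank ker ∂_2 − rank ∂_3 = (18 − 18) − 0 = 0, and there is no ∂_3, so H_2 ≅ 0.

As a check, the Euler characteristic is 9 − 27 + 18 = 0, which agrees with 1 − 1 + 0 = 0.

H_0 ≅ Z,  H_1 ≅ Z ⊕ Z_2,  H_2 = 0.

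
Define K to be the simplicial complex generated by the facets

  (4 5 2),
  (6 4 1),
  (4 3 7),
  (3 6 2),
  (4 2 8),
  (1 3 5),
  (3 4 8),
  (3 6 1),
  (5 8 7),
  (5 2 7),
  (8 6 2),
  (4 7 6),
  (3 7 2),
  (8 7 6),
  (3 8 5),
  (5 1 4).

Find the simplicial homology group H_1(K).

H_1 ≅ Z^2.

Take the total order 1 < 2 < 3 < 4 < 5 < 6 < 7 < 8 on the vertex set. Then K (dimension 2) consists of the simplices:

  0-simplices (8): [1], [2], [3], [4], [5], [6], [7], [8]
  1-simplices (24): (24 of them)
  2-simplices (16): [1,3,5], [1,3,6], [1,4,5], [1,4,6], [2,3,6], [2,3,7], [2,4,5], [2,4,8], [2,5,7], [2,6,8], [3,4,7], [3,4,8], [3,5,8], [4,6,7], [5,7,8], [6,7,8]

giving chain groups C_0 ≅ Z^8, C_1 ≅ Z^24, C_2 ≅ Z^16.

∂_1: C_1 → C_0 is given by ∂[p,q] = [q] − [p]. For instance
  ∂[3,6] = [6] − [3].
This gives a 8×24 integer matrix of rank 7; reducing to Smith normal form yields diagonal entries (1,1,1,1,1,1,1).

The boundary map ∂_2: C_2 → C_1 acts by ∂[p,q,r] = [q,r] − [p,r] + [p,q]. For instance
  ∂[2,6,8] = [6,8] − [2,8] + [2,6],
  ∂[5,7,8] = [7,8] − [5,8] + [5,7].
As a 24×16 matrix over Z this has rank 15, with invariant factors (1,1,1,1,1,1,1,1,1,1,1,1,1,1,1).

Reading off H_k = ker ∂_k / im ∂_{k+1}:

  H_1: rank ker ∂_1 − rank ∂_2 = (24 − 7) − 15 = 2, and the invariant factors of ∂_2 are all 1, so H_1 = Z^2.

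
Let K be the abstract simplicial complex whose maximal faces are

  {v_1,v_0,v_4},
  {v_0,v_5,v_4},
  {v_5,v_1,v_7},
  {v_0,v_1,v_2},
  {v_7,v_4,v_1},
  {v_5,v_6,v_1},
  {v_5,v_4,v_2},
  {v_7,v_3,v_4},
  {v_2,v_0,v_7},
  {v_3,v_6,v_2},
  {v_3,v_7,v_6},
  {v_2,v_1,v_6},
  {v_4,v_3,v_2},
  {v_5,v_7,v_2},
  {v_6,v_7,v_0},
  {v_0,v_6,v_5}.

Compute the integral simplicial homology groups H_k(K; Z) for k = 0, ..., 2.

H_0 ≅ Z,  H_1 ≅ Z^2,  H_2 ≅ Z.

Order the vertices as v_0 < v_1 < v_2 < v_3 < v_4 < v_5 < v_6 < v_7. Listing each simplex with vertices in this order, K has dimension 2 with simplices:

  0-simplices (8): [v_0], [v_1], [v_2], [v_3], [v_4], [v_5], [v_6], [v_7]
  1-simplices (24): (24 of them)
  2-simplices (16): (16 of them)

giving chain groups C_0 ≅ Z^8, C_1 ≅ Z^24, C_2 ≅ Z^16.

The boundary map ∂_1: C_1 → C_0 sends each edge [p,q] (with p < q) to q − p.
The resulting 8×24 matrix has rank 7, and its Smith normal form has invariant factors (1,1,1,1,1,1,1).

Boundary ∂_2: C_2 → C_1 maps a triangle to the signed sum of its edges. For instance
  ∂[v_3,v_6,v_7] = [v_6,v_7] − [v_3,v_7] + [v_3,v_6],
  ∂[v_3,v_4,v_7] = [v_4,v_7] − [v_3,v_7] + [v_3,v_4].
This gives a 24×16 integer matrix of rank 15; reducing to Smith normal form yields diagonal entries (1,1,1,1,1,1,1,1,1,1,1,1,1,1,1).

Now H_k = ker ∂_k / im ∂_{k+1}, so:

  H_0: rank C_0 − rank ∂_1 = 8 − 7 = 1, and the invariant factors of ∂_1 are all 1, so H_0 ≅ Z.
  H_1: rank ker ∂_1 − rank ∂_2 = (24 − 7) − 15 = 2, and the invariant factors of ∂_2 are all 1, so H_1 ≅ Z^2.
  H_2: rank ker ∂_2 − rank ∂_3 = (16 − 15) − 0 = 1, and there is no ∂_3, so H_2 ≅ Z.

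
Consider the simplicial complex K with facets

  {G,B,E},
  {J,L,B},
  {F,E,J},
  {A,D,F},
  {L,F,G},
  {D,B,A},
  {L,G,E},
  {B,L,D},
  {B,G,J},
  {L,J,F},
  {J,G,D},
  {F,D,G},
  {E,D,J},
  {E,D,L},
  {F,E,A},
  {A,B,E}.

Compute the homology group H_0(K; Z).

Fix the vertex order A < B < D < E < F < G < J < L and write every simplex with vertices in increasing order. Then dim K = 2 and the simplices of K are:

  0-simplices (8): A, B, D, E, F, G, J, L
  1-simplices (24): AB, AD, AE, AF, BD, BE, BG, BJ, BL, DE, DF, DG, DJ, DL, EF, EG, EJ, EL, FG, FJ, FL, GJ, GL, JL
  2-simplices (16): ABD, ABE, ADF, AEF, BDL, BEG, BGJ, BJL, DEJ, DEL, DFG, DGJ, EFJ, EGL, FGL, FJL

so the chain groups are C_0 ≅ Z^8, C_1 ≅ Z^24, C_2 ≅ Z^16.

∂_1: C_1 → C_0 sends each edge [p,q] (with p < q) to q − p. For instance
  ∂EL = L − E.
The 8×24 boundary matrix has rank 7 and Smith normal form diag(1,1,1,1,1,1,1).

The boundary map ∂_2: C_2 → C_1 sends each 2-simplex [p,q,r] to [q,r] − [p,r] + [p,q]. For instance
  ∂EGL = GL − EL + EG,
  ∂DFG = FG − DG + DF.
This gives a 24×16 integer matrix of rank 15; reducing to Smith normal form yields diagonal entries (1,1,1,1,1,1,1,1,1,1,1,1,1,1,1).

From H_k ≅ ker(∂_k) / im(∂_{k+1}) we obtain:

  H_0: rank C_0 − rank ∂_1 = 8 − 7 = 1, and the invariant factors of ∂_1 are all 1, so H_0 ≅ Z.

H_0 ≅ Z.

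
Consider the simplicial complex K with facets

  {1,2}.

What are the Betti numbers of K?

We work with the vertex ordering 1 < 2. The simplices of K, each written with vertices in increasing order, are:

  0-simplices (2): [1], [2]
  1-simplices (1): [1,2]

giving chain groups C_0 ≅ Z^2, C_1 ≅ Z^1.

∂_1: C_1 → C_0 maps an edge to its endpoints' difference, ∂[p,q] = q − p.
This gives a 2×1 integer matrix of rank 1; reducing to Smith normal form yields diagonal entries (1).

Computing H_k = (kernel of ∂_k) / (image of ∂_{k+1}):

  H_0: rank C_0 − rank ∂_1 = 2 − 1 = 1, and the invariant factors of ∂_1 are all 1, so H_0 = Z.
  H_1: rank ker ∂_1 − rank ∂_2 = (1 − 1) − 0 = 0, and there is no ∂_2, so H_1 = 0.

(K is a triangulation of the 1-simplex.)

Hence the Betti numbers are b_0 = 1, b_1 = 0.

b_0 = 1, b_1 = 0.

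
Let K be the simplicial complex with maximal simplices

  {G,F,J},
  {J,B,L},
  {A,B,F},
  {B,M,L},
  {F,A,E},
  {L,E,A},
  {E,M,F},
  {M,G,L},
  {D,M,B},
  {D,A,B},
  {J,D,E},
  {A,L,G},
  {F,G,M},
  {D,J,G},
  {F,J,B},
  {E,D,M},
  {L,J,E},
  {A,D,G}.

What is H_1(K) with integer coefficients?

Fix the vertex order A < B < D < E < F < G < J < L < M and write every simplex with vertices in increasing order. Then dim K = 2 and the simplices of K are:

  0-simplices (9): A, B, D, E, F, G, J, L, M
  1-simplices (27): AB, AD, AE, AF, AG, AL, BD, BF, BJ, BL, BM, DE, DG, DJ, DM, EF, EJ, EL, EM, FG, FJ, FM, GJ, GL, GM, JL, LM
  2-simplices (18): ABD, ABF, ADG, AEF, AEL, AGL, BDM, BFJ, BJL, BLM, DEJ, DEM, DGJ, EFM, EJL, FGJ, FGM, GLM

Hence C_0 ≅ Z^9, C_1 ≅ Z^27, C_2 ≅ Z^18.

Boundary ∂_1: C_1 → C_0 is given by ∂[p,q] = [q] − [p]. For instance
  ∂EM = M − E.
This gives a 9×27 integer matrix of rank 8; reducing to Smith normal form yields diagonal entries (1,1,1,1,1,1,1,1).

Boundary ∂_2: C_2 → C_1 sends each 2-simplex [p,q,r] to [q,r] − [p,r] + [p,q]. For instance
  ∂AGL = GL − AL + AG,
  ∂FGM = GM − FM + FG.
The resulting 27×18 matrix has rank 17, and its Smith normal form has invariant factors (1,1,1,1,1,1,1,1,1,1,1,1,1,1,1,1,1).

Now H_k = ker ∂_k / im ∂_{k+1}, so:

  H_1: rank ker ∂_1 − rank ∂_2 = (27 − 8) − 17 = 2, and the invariant factors of ∂_2 are all 1, so H_1 = Z^2.

(K is a triangulation of the torus T^2.)

H_1 ≅ Z^2.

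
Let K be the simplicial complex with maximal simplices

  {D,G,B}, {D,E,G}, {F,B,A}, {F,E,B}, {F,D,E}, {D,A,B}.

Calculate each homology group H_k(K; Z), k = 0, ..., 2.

Take the total order A < B < D < E < F < G on the vertex set. Then K (dimension 2) consists of the simplices:

  0-simplices (6): A, B, D, E, F, G
  1-simplices (12): AB, AD, AF, BD, BE, BF, BG, DE, DF, DG, EF, EG
  2-simplices (6): ABD, ABF, BDG, BEF, DEF, DEG

giving chain groups C_0 ≅ Z^6, C_1 ≅ Z^12, C_2 ≅ Z^6.

Boundary ∂_1: C_1 → C_0 sends each edge [p,q] (with p < q) to q − p. For instance
  ∂BD = D − B.
As a 6×12 matrix over Z this has rank 5, with invariant factors (1,1,1,1,1).

Boundary ∂_2: C_2 → C_1 sends each 2-simplex [p,q,r] to [q,r] − [p,r] + [p,q]. For instance
  ∂DEG = EG − DG + DE,
  ∂ABD = BD − AD + AB.
The 12×6 boundary matrix has rank 6 and Smith normal form diag(1,1,1,1,1,1).

Reading off H_k = ker ∂_k / im ∂_{k+1}:

  H_0: rank C_0 − rank ∂_1 = 6 − 5 = 1, and the invariant factors of ∂_1 are all 1, so H_0 = Z.
  H_1: rank ker ∂_1 − rank ∂_2 = (12 − 5) − 6 = 1, and the invariant factors of ∂_2 are all 1, so H_1 = Z.
  H_2: rank ker ∂_2 − rank ∂_3 = (6 − 6) − 0 = 0, and there is no ∂_3, so H_2 = 0.

H_0 = Z,  H_1 = Z,  H_2 = 0.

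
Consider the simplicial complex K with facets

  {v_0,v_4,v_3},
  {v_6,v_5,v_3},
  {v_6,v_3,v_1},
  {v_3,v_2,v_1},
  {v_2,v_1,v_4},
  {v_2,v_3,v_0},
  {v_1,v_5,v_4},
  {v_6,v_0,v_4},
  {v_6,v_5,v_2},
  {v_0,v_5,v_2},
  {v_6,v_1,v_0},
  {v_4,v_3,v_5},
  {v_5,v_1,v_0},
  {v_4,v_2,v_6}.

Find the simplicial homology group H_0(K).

Fix the vertex order v_0 < v_1 < v_2 < v_3 < v_4 < v_5 < v_6 and write every simplex with vertices in increasing order. Then dim K = 2 and the simplices of K are:

  0-simplices (7): [v_0], [v_1], [v_2], [v_3], [v_4], [v_5], [v_6]
  1-simplices (21): (21 of them)
  2-simplices (14): (14 of them)

Hence C_0 ≅ Z^7, C_1 ≅ Z^21, C_2 ≅ Z^14.

The boundary map ∂_1: C_1 → C_0 sends each edge [p,q] (with p < q) to q − p.
The 7×21 boundary matrix has rank 6 and Smith normal form diag(1,1,1,1,1,1).

∂_2: C_2 → C_1 sends each 2-simplex [p,q,r] to [q,r] − [p,r] + [p,q]. For instance
  ∂[v_3,v_4,v_5] = [v_4,v_5] − [v_3,v_5] + [v_3,v_4],
  ∂[v_3,v_5,v_6] = [v_5,v_6] − [v_3,v_6] + [v_3,v_5].
As a 21×14 matrix over Z this has rank 13, with invariant factors (1,1,1,1,1,1,1,1,1,1,1,1,1).

Now H_k = ker ∂_k / im ∂_{k+1}, so:

  H_0: rank C_0 − rank ∂_1 = 7 − 6 = 1, and the invariant factors of ∂_1 are all 1, so H_0 ≅ Z.

H_0 = Z.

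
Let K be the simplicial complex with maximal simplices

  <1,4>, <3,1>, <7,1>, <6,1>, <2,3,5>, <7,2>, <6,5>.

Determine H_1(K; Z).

Order the vertices as 1 < 2 < 3 < 4 < 5 < 6 < 7. Listing each simplex with vertices in this order, K has dimension 2 with simplices:

  0-simplices (7): [1], [2], [3], [4], [5], [6], [7]
  1-simplices (9): [1,3], [1,4], [1,6], [1,7], [2,3], [2,5], [2,7], [3,5], [5,6]
  2-simplices (1): [2,3,5]

Hence C_0 ≅ Z^7, C_1 ≅ Z^9, C_2 ≅ Z^1.

The boundary map ∂_1: C_1 → C_0 sends each edge [p,q] (with p < q) to q − p. For instance
  ∂[1,7] = [7] − [1].
The resulting 7×9 matrix has rank 6, and its Smith normal form has invariant factors (1,1,1,1,1,1).

Boundary ∂_2: C_2 → C_1 acts by ∂[p,q,r] = [q,r] − [p,r] + [p,q]. For instance
  ∂[2,3,5] = [3,5] − [2,5] + [2,3].
As a 9×1 matrix over Z this has rank 1, with invariant factors (1).

Computing H_k = (kernel of ∂_k) / (image of ∂_{k+1}):

  H_1: rank ker ∂_1 − rank ∂_2 = (9 − 6) − 1 = 2, and the invariant factors of ∂_2 are all 1, so H_1 ≅ Z^2.

H_1 = Z^2.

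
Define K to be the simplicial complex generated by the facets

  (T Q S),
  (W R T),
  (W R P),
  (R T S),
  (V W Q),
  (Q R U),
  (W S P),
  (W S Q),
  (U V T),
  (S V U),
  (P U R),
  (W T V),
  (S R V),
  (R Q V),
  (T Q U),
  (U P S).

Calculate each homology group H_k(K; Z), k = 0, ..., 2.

H_0 = Z,  H_1 = Z^2,  H_2 = Z.

K has 8 vertices, 24 edges, 16 triangles.
rank ∂_0 = 0, rank ∂_1 = 7 ⇒ b_0 = 8 − 0 − 7 = 1; all invariant factors of ∂_1 are 1 so no torsion. So H_0 ≅ Z.
rank ∂_1 = 7, rank ∂_2 = 15 ⇒ b_1 = 24 − 7 − 15 = 2; all invariant factors of ∂_2 are 1 so no torsion. So H_1 ≅ Z^2.
rank ∂_2 = 15, rank ∂_3 = 0 ⇒ b_2 = 16 − 15 − 0 = 1. So H_2 ≅ Z.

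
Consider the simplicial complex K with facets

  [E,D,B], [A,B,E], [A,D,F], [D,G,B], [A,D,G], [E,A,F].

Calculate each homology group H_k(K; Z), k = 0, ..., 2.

H_0 ≅ Z,  H_1 ≅ Z,  H_2 = 0.

Take the total order A < B < D < E < F < G on the vertex set. Then K (dimension 2) consists of the simplices:

  0-simplices (6): A, B, D, E, F, G
  1-simplices (12): AB, AD, AE, AF, AG, BD, BE, BG, DE, DF, DG, EF
  2-simplices (6): ABE, ADF, ADG, AEF, BDE, BDG

Hence C_0 ≅ Z^6, C_1 ≅ Z^12, C_2 ≅ Z^6.

The boundary map ∂_1: C_1 → C_0 sends each edge [p,q] (with p < q) to q − p. For instance
  ∂BD = D − B.
This gives a 6×12 integer matrix of rank 5; reducing to Smith normal form yields diagonal entries (1,1,1,1,1).

∂_2: C_2 → C_1 acts by ∂[p,q,r] = [q,r] − [p,r] + [p,q]. For instance
  ∂BDG = DG − BG + BD,
  ∂ADF = DF − AF + AD.
As a 12×6 matrix over Z this has rank 6, with invariant factors (1,1,1,1,1,1).

From H_k ≅ ker(∂_k) / im(∂_{k+1}) we obtain:

  H_0: rank C_0 − rank ∂_1 = 6 − 5 = 1, and the invariant factors of ∂_1 are all 1, so H_0 ≅ Z.
  H_1: rank ker ∂_1 − rank ∂_2 = (12 − 5) − 6 = 1, and the invariant factors of ∂_2 are all 1, so H_1 ≅ Z.
  H_2: rank ker ∂_2 − rank ∂_3 = (6 − 6) − 0 = 0, and there is no ∂_3, so H_2 ≅ 0.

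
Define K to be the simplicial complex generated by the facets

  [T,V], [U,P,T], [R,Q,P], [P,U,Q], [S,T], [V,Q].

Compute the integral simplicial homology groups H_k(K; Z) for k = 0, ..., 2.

Take the total order P < Q < R < S < T < U < V on the vertex set. Then K (dimension 2) consists of the simplices:

  0-simplices (7): P, Q, R, S, T, U, V
  1-simplices (10): PQ, PR, PT, PU, QR, QU, QV, ST, TU, TV
  2-simplices (3): PQR, PQU, PTU

so the chain groups are C_0 ≅ Z^7, C_1 ≅ Z^10, C_2 ≅ Z^3.

Boundary ∂_1: C_1 → C_0 sends each edge [p,q] (with p < q) to q − p. For instance
  ∂PQ = Q − P.
The resulting 7×10 matrix has rank 6, and its Smith normal form has invariant factors (1,1,1,1,1,1).

The boundary map ∂_2: C_2 → C_1 sends each 2-simplex [p,q,r] to [q,r] − [p,r] + [p,q]. For instance
  ∂PQU = QU − PU + PQ,
  ∂PTU = TU − PU + PT.
This gives a 10×3 integer matrix of rank 3; reducing to Smith normal form yields diagonal entries (1,1,1).

Computing H_k = (kernel of ∂_k) / (image of ∂_{k+1}):

  H_0: rank C_0 − rank ∂_1 = 7 − 6 = 1, and the invariant factors of ∂_1 are all 1, so H_0 ≅ Z.
  H_1: rank ker ∂_1 − rank ∂_2 = (10 − 6) − 3 = 1, and the invariant factors of ∂_2 are all 1, so H_1 ≅ Z.
  H_2: rank ker ∂_2 − rank ∂_3 = (3 − 3) − 0 = 0, and there is no ∂_3, so H_2 ≅ 0.

As a check, the Euler characteristic is 7 − 10 + 3 = 0, which agrees with 1 − 1 + 0 = 0.

H_0 ≅ Z,  H_1 ≅ Z,  H_2 = 0.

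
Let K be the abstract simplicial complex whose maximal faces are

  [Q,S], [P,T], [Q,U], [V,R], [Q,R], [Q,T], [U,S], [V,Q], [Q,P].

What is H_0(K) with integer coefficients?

H_0 = Z.

Order the vertices as P < Q < R < S < T < U < V. Listing each simplex with vertices in this order, K has dimension 1 with simplices:

  0-simplices (7): P, Q, R, S, T, U, V
  1-simplices (9): PQ, PT, QR, QS, QT, QU, QV, RV, SU

so the chain groups are C_0 ≅ Z^7, C_1 ≅ Z^9.

The boundary map ∂_1: C_1 → C_0 sends each edge [p,q] (with p < q) to q − p.
As a 7×9 matrix over Z this has rank 6, with invariant factors (1,1,1,1,1,1).

Computing H_k = (kernel of ∂_k) / (image of ∂_{k+1}):

  H_0: rank C_0 − rank ∂_1 = 7 − 6 = 1, and the invariant factors of ∂_1 are all 1, so H_0 ≅ Z.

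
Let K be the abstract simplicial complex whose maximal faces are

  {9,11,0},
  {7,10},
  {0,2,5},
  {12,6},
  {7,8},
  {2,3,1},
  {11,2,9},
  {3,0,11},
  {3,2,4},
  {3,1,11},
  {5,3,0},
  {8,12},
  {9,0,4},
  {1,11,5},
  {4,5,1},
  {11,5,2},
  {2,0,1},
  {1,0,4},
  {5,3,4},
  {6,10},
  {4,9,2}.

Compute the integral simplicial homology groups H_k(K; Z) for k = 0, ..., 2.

Fix the vertex order 0 < 1 < 2 < 3 < 4 < 5 < 6 < 7 < 8 < 9 < 10 < 11 < 12 and write every simplex with vertices in increasing order. Then dim K = 2 and the simplices of K are:

  0-simplices (13): [0], [1], [2], [3], [4], [5], [6], [7], [8], [9], [10], [11], [12]
  1-simplices (29): (29 of them)
  2-simplices (16): [0,1,2], [0,1,4], [0,2,5], [0,3,5], [0,3,11], [0,4,9], [0,9,11], [1,2,3], [1,3,11], [1,4,5], [1,5,11], [2,3,4], [2,4,9], [2,5,11], [2,9,11], [3,4,5]

so the chain groups are C_0 ≅ Z^13, C_1 ≅ Z^29, C_2 ≅ Z^16.

The boundary map ∂_1: C_1 → C_0 is given by ∂[p,q] = [q] − [p].
This gives a 13×29 integer matrix of rank 11; reducing to Smith normal form yields diagonal entries (1,1,1,1,1,1,1,1,1,1,1).

∂_2: C_2 → C_1 sends each 2-simplex [p,q,r] to [q,r] − [p,r] + [p,q]. For instance
  ∂[3,4,5] = [4,5] − [3,5] + [3,4],
  ∂[2,9,11] = [9,11] − [2,11] + [2,9].
This gives a 29×16 integer matrix of rank 15; reducing to Smith normal form yields diagonal entries (1,1,1,1,1,1,1,1,1,1,1,1,1,1,1).

Now H_k = ker ∂_k / im ∂_{k+1}, so:

  H_0: rank C_0 − rank ∂_1 = 13 − 11 = 2, and the invariant factors of ∂_1 are all 1, so H_0 ≅ Z^2.
  H_1: rank ker ∂_1 − rank ∂_2 = (29 − 11) − 15 = 3, and the invariant factors of ∂_2 are all 1, so H_1 ≅ Z^3.
  H_2: rank ker ∂_2 − rank ∂_3 = (16 − 15) − 0 = 1, and there is no ∂_3, so H_2 ≅ Z.

(K is a triangulation of the disjoint union of the torus T^2 and the circle S^1.)

H_0 = Z^2,  H_1 = Z^3,  H_2 = Z.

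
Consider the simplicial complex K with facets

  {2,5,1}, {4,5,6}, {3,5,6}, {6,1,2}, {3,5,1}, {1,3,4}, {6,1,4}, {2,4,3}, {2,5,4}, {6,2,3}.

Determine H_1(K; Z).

H_1 ≅ Z/2Z.

We work with the vertex ordering 1 < 2 < 3 < 4 < 5 < 6. The simplices of K, each written with vertices in increasing order, are:

  0-simplices (6): [1], [2], [3], [4], [5], [6]
  1-simplices (15): [1,2], [1,3], [1,4], [1,5], [1,6], [2,3], [2,4], [2,5], [2,6], [3,4], [3,5], [3,6], [4,5], [4,6], [5,6]
  2-simplices (10): [1,2,5], [1,2,6], [1,3,4], [1,3,5], [1,4,6], [2,3,4], [2,3,6], [2,4,5], [3,5,6], [4,5,6]

giving chain groups C_0 ≅ Z^6, C_1 ≅ Z^15, C_2 ≅ Z^10.

Boundary ∂_1: C_1 → C_0 is given by ∂[p,q] = [q] − [p]. For instance
  ∂[2,5] = [5] − [2].
The 6×15 boundary matrix has rank 5 and Smith normal form diag(1,1,1,1,1).

Boundary ∂_2: C_2 → C_1 acts by ∂[p,q,r] = [q,r] − [p,r] + [p,q]. For instance
  ∂[2,3,4] = [3,4] − [2,4] + [2,3],
  ∂[1,2,6] = [2,6] − [1,6] + [1,2].
As a 15×10 matrix over Z this has rank 10, with invariant factors (1,1,1,1,1,1,1,1,1,2).

Computing H_k = (kernel of ∂_k) / (image of ∂_{k+1}):

  H_1: rank ker ∂_1 − rank ∂_2 = (15 − 5) − 10 = 0, and ∂_2 has invariant factor 2 > 1, so H_1 = Z/2Z.

(K is a triangulation of the real projective plane RP^2.)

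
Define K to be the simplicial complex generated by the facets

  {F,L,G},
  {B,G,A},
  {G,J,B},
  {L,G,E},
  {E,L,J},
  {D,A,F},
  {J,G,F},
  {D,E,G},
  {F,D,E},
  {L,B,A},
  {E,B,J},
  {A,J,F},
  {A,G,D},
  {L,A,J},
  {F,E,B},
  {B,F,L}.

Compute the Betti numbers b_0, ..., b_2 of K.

Fix the vertex order A < B < D < E < F < G < J < L and write every simplex with vertices in increasing order. Then dim K = 2 and the simplices of K are:

  0-simplices (8): A, B, D, E, F, G, J, L
  1-simplices (24): AB, AD, AF, AG, AJ, AL, BE, BF, BG, BJ, BL, DE, DF, DG, EF, EG, EJ, EL, FG, FJ, FL, GJ, GL, JL
  2-simplices (16): ABG, ABL, ADF, ADG, AFJ, AJL, BEF, BEJ, BFL, BGJ, DEF, DEG, EGL, EJL, FGJ, FGL

so the chain groups are C_0 ≅ Z^8, C_1 ≅ Z^24, C_2 ≅ Z^16.

The boundary map ∂_1: C_1 → C_0 sends each edge [p,q] (with p < q) to q − p. For instance
  ∂FG = G − F.
As a 8×24 matrix over Z this has rank 7, with invariant factors (1,1,1,1,1,1,1).

∂_2: C_2 → C_1 acts by ∂[p,q,r] = [q,r] − [p,r] + [p,q]. For instance
  ∂AJL = JL − AL + AJ,
  ∂EGL = GL − EL + EG.
The 24×16 boundary matrix has rank 15 and Smith normal form diag(1,1,1,1,1,1,1,1,1,1,1,1,1,1,1).

Reading off H_k = ker ∂_k / im ∂_{k+1}:

  H_0: rank C_0 − rank ∂_1 = 8 − 7 = 1, and the invariant factors of ∂_1 are all 1, so H_0 = Z.
  H_1: rank ker ∂_1 − rank ∂_2 = (24 − 7) − 15 = 2, and the invariant factors of ∂_2 are all 1, so H_1 = Z^2.
  H_2: rank ker ∂_2 − rank ∂_3 = (16 − 15) − 0 = 1, and there is no ∂_3, so H_2 = Z.

As a check, the Euler characteristic is 8 − 24 + 16 = 0, which agrees with 1 − 2 + 1 = 0.

Hence the Betti numbers are b_0 = 1, b_1 = 2, b_2 = 1.

b_0 = 1, b_1 = 2, b_2 = 1.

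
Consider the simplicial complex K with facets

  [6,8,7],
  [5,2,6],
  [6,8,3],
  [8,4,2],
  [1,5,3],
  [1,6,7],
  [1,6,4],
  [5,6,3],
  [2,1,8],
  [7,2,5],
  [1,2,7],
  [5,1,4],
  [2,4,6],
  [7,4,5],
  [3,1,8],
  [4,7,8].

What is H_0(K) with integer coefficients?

Fix the vertex order 1 < 2 < 3 < 4 < 5 < 6 < 7 < 8 and write every simplex with vertices in increasing order. Then dim K = 2 and the simplices of K are:

  0-simplices (8): [1], [2], [3], [4], [5], [6], [7], [8]
  1-simplices (24): (24 of them)
  2-simplices (16): [1,2,7], [1,2,8], [1,3,5], [1,3,8], [1,4,5], [1,4,6], [1,6,7], [2,4,6], [2,4,8], [2,5,6], [2,5,7], [3,5,6], [3,6,8], [4,5,7], [4,7,8], [6,7,8]

Hence C_0 ≅ Z^8, C_1 ≅ Z^24, C_2 ≅ Z^16.

∂_1: C_1 → C_0 sends each edge [p,q] (with p < q) to q − p.
The 8×24 boundary matrix has rank 7 and Smith normal form diag(1,1,1,1,1,1,1).

The boundary map ∂_2: C_2 → C_1 maps a triangle to the signed sum of its edges. For instance
  ∂[1,4,6] = [4,6] − [1,6] + [1,4],
  ∂[1,2,8] = [2,8] − [1,8] + [1,2].
The resulting 24×16 matrix has rank 15, and its Smith normal form has invariant factors (1,1,1,1,1,1,1,1,1,1,1,1,1,1,1).

From H_k ≅ ker(∂_k) / im(∂_{k+1}) we obtain:

  H_0: rank C_0 − rank ∂_1 = 8 − 7 = 1, and the invariant factors of ∂_1 are all 1, so H_0 ≅ Z.

(K is a triangulation of the torus T^2.)

H_0 = Z.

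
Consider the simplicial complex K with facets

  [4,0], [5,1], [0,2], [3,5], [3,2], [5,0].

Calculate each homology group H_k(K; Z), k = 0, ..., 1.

K has 6 vertices, 6 edges.
rank ∂_0 = 0, rank ∂_1 = 5 ⇒ b_0 = 6 − 0 − 5 = 1; all invariant factors of ∂_1 are 1 so no torsion. So H_0 = Z.
rank ∂_1 = 5, rank ∂_2 = 0 ⇒ b_1 = 6 − 5 − 0 = 1. So H_1 = Z.

H_0 = Z,  H_1 = Z.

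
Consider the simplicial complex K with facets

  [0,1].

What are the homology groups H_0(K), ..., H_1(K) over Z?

Order the vertices as 0 < 1. Listing each simplex with vertices in this order, K has dimension 1 with simplices:

  0-simplices (2): [0], [1]
  1-simplices (1): [0,1]

Hence C_0 ≅ Z^2, C_1 ≅ Z^1.

∂_1: C_1 → C_0 maps an edge to its endpoints' difference, ∂[p,q] = q − p.
The 2×1 boundary matrix has rank 1 and Smith normal form diag(1).

Computing H_k = (kernel of ∂_k) / (image of ∂_{k+1}):

  H_0: rank C_0 − rank ∂_1 = 2 − 1 = 1, and the invariant factors of ∂_1 are all 1, so H_0 ≅ Z.
  H_1: rank ker ∂_1 − rank ∂_2 = (1 − 1) − 0 = 0, and there is no ∂_2, so H_1 ≅ 0.

(K is a triangulation of the 1-simplex.)

H_0 = Z,  H_1 = 0.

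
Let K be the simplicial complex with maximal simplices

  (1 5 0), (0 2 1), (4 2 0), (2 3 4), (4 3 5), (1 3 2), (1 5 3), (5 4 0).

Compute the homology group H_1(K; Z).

H_1 = 0.

We work with the vertex ordering 0 < 1 < 2 < 3 < 4 < 5. The simplices of K, each written with vertices in increasing order, are:

  0-simplices (6): [0], [1], [2], [3], [4], [5]
  1-simplices (12): [0,1], [0,2], [0,4], [0,5], [1,2], [1,3], [1,5], [2,3], [2,4], [3,4], [3,5], [4,5]
  2-simplices (8): [0,1,2], [0,1,5], [0,2,4], [0,4,5], [1,2,3], [1,3,5], [2,3,4], [3,4,5]

so the chain groups are C_0 ≅ Z^6, C_1 ≅ Z^12, C_2 ≅ Z^8.

Boundary ∂_1: C_1 → C_0 sends each edge [p,q] (with p < q) to q − p.
This gives a 6×12 integer matrix of rank 5; reducing to Smith normal form yields diagonal entries (1,1,1,1,1).

∂_2: C_2 → C_1 acts by ∂[p,q,r] = [q,r] − [p,r] + [p,q]. For instance
  ∂[2,3,4] = [3,4] − [2,4] + [2,3],
  ∂[1,3,5] = [3,5] − [1,5] + [1,3].
The 12×8 boundary matrix has rank 7 and Smith normal form diag(1,1,1,1,1,1,1).

Computing H_k = (kernel of ∂_k) / (image of ∂_{k+1}):

  H_1: rank ker ∂_1 − rank ∂_2 = (12 − 5) − 7 = 0, and the invariant factors of ∂_2 are all 1, so H_1 ≅ 0.

(K is a triangulation of the 2-sphere S^2.)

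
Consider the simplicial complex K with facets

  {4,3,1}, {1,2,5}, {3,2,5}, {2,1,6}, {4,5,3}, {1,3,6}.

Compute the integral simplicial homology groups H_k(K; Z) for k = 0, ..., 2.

H_0 ≅ Z,  H_1 ≅ Z,  H_2 = 0.

K has 6 vertices, 12 edges, 6 triangles.
rank ∂_0 = 0, rank ∂_1 = 5 ⇒ b_0 = 6 − 0 − 5 = 1; all invariant factors of ∂_1 are 1 so no torsion. So H_0 = Z.
rank ∂_1 = 5, rank ∂_2 = 6 ⇒ b_1 = 12 − 5 − 6 = 1; all invariant factors of ∂_2 are 1 so no torsion. So H_1 = Z.
rank ∂_2 = 6, rank ∂_3 = 0 ⇒ b_2 = 6 − 6 − 0 = 0. So H_2 = 0.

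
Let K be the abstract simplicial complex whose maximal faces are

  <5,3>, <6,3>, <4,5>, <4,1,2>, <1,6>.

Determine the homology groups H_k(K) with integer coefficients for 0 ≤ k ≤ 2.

H_0 ≅ Z,  H_1 ≅ Z,  H_2 = 0.

Order the vertices as 1 < 2 < 3 < 4 < 5 < 6. Listing each simplex with vertices in this order, K has dimension 2 with simplices:

  0-simplices (6): [1], [2], [3], [4], [5], [6]
  1-simplices (7): [1,2], [1,4], [1,6], [2,4], [3,5], [3,6], [4,5]
  2-simplices (1): [1,2,4]

Hence C_0 ≅ Z^6, C_1 ≅ Z^7, C_2 ≅ Z^1.

∂_1: C_1 → C_0 sends each edge [p,q] (with p < q) to q − p.
As a 6×7 matrix over Z this has rank 5, with invariant factors (1,1,1,1,1).

∂_2: C_2 → C_1 sends each 2-simplex [p,q,r] to [q,r] − [p,r] + [p,q]. For instance
  ∂[1,2,4] = [2,4] − [1,4] + [1,2].
As a 7×1 matrix over Z this has rank 1, with invariant factors (1).

From H_k ≅ ker(∂_k) / im(∂_{k+1}) we obtain:

  H_0: rank C_0 − rank ∂_1 = 6 − 5 = 1, and the invariant factors of ∂_1 are all 1, so H_0 = Z.
  H_1: rank ker ∂_1 − rank ∂_2 = (7 − 5) − 1 = 1, and the invariant factors of ∂_2 are all 1, so H_1 = Z.
  H_2: rank ker ∂_2 − rank ∂_3 = (1 − 1) − 0 = 0, and there is no ∂_3, so H_2 = 0.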